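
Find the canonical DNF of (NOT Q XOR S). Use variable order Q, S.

(NOT Q AND NOT S) OR (Q AND S)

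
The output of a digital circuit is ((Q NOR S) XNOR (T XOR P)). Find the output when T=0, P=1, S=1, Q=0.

Substituting: ((0 NOR 1) XNOR (0 XOR 1))
= 0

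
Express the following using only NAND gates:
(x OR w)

((x NAND x) NAND (w NAND w))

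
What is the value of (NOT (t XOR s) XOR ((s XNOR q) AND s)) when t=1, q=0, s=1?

Substituting: (NOT (1 XOR 1) XOR ((1 XNOR 0) AND 1))
= 1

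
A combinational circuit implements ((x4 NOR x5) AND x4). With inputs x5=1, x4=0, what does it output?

Substituting: ((0 NOR 1) AND 0)
= 0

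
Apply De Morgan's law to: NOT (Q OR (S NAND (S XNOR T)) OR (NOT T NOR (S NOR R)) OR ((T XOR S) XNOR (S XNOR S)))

NOT Q AND NOT (S NAND (S XNOR T)) AND NOT (NOT T NOR (S NOR R)) AND NOT ((T XOR S) XNOR (S XNOR S))
De Morgan's: NOT(OR of terms) = AND of negations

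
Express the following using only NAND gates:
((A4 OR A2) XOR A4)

((((A4 NAND A4) NAND (A2 NAND A2)) NAND (((A4 NAND A4) NAND (A2 NAND A2)) NAND A4)) NAND (A4 NAND (((A4 NAND A4) NAND (A2 NAND A2)) NAND A4)))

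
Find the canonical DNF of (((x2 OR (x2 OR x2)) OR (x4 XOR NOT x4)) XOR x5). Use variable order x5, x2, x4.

(NOT x5 AND NOT x2 AND NOT x4) OR (NOT x5 AND NOT x2 AND x4) OR (NOT x5 AND x2 AND NOT x4) OR (NOT x5 AND x2 AND x4)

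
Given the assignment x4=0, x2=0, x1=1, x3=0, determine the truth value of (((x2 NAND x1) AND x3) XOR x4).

Substituting: (((0 NAND 1) AND 0) XOR 0)
= 0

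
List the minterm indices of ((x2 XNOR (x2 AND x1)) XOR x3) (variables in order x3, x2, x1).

Σm(0, 1, 3, 6) = (NOT x3 AND NOT x2 AND NOT x1) OR (NOT x3 AND NOT x2 AND x1) OR (NOT x3 AND x2 AND x1) OR (x3 AND x2 AND NOT x1)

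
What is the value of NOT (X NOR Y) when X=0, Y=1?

Substituting: NOT (0 NOR 1)
= 1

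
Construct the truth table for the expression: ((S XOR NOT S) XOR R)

R | S | Output
--------------
0 | 0 | 1
0 | 1 | 1
1 | 0 | 0
1 | 1 | 0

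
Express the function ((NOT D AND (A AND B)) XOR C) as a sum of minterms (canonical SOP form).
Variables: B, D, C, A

Σm(2, 3, 6, 7, 9, 10, 14, 15) = (NOT B AND NOT D AND C AND NOT A) OR (NOT B AND NOT D AND C AND A) OR (NOT B AND D AND C AND NOT A) OR (NOT B AND D AND C AND A) OR (B AND NOT D AND NOT C AND A) OR (B AND NOT D AND C AND NOT A) OR (B AND D AND C AND NOT A) OR (B AND D AND C AND A)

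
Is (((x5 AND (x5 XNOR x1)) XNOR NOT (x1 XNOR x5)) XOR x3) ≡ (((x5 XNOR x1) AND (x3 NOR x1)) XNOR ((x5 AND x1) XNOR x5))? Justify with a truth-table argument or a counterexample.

No. Counterexample: with x5=0, x3=1, x1=1, Expression 1 = 1 but Expression 2 = 0.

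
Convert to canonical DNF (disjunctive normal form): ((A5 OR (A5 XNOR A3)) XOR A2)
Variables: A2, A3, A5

(NOT A2 AND NOT A3 AND NOT A5) OR (NOT A2 AND NOT A3 AND A5) OR (NOT A2 AND A3 AND A5) OR (A2 AND A3 AND NOT A5)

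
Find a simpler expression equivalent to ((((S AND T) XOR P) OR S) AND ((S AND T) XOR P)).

By absorption (E AND (E OR v) = E):
= ((S AND T) XOR P)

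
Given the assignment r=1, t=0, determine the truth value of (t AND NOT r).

Substituting: (0 AND NOT 1)
= 0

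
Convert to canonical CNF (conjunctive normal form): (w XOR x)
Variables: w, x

(w OR x) AND (NOT w OR NOT x)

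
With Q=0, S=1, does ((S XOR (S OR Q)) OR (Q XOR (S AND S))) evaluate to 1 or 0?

Substituting: ((1 XOR (1 OR 0)) OR (0 XOR (1 AND 1)))
= 1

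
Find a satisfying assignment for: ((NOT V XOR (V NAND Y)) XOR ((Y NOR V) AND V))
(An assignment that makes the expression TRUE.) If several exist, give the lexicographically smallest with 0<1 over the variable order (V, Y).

V=1, Y=0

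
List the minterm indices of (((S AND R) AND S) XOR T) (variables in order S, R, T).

Σm(1, 3, 5, 6) = (NOT S AND NOT R AND T) OR (NOT S AND R AND T) OR (S AND NOT R AND T) OR (S AND R AND NOT T)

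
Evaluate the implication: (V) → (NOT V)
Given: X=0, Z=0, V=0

Antecedent (V) = 0; consequent (NOT V) = 1.
0 → 1 = 1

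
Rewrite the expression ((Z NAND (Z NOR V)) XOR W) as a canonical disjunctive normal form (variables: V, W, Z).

(NOT V AND NOT W AND NOT Z) OR (NOT V AND NOT W AND Z) OR (V AND NOT W AND NOT Z) OR (V AND NOT W AND Z)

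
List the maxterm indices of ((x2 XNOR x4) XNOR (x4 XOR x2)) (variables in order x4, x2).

ΠM(0, 1, 2, 3) = (x4 OR x2) AND (x4 OR NOT x2) AND (NOT x4 OR x2) AND (NOT x4 OR NOT x2)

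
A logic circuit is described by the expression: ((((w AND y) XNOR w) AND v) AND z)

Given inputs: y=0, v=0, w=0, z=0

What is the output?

Substituting: ((((0 AND 0) XNOR 0) AND 0) AND 0)
= 0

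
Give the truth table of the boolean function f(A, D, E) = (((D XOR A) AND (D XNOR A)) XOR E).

A | D | E | Output
------------------
0 | 0 | 0 | 0
0 | 0 | 1 | 1
0 | 1 | 0 | 0
0 | 1 | 1 | 1
1 | 0 | 0 | 0
1 | 0 | 1 | 1
1 | 1 | 0 | 0
1 | 1 | 1 | 1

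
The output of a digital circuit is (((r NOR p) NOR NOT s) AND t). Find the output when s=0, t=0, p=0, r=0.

Substituting: (((0 NOR 0) NOR NOT 0) AND 0)
= 0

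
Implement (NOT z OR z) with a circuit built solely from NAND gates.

(((z NAND z) NAND (z NAND z)) NAND (z NAND z))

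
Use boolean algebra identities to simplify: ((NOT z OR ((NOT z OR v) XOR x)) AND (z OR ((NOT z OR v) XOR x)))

By distribution ((E OR v) AND (E OR NOT v) = E):
= ((NOT z OR v) XOR x)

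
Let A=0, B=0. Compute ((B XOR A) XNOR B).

Substituting: ((0 XOR 0) XNOR 0)
= 1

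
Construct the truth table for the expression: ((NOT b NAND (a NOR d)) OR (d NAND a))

d | b | a | Output
------------------
0 | 0 | 0 | 1
0 | 0 | 1 | 1
0 | 1 | 0 | 1
0 | 1 | 1 | 1
1 | 0 | 0 | 1
1 | 0 | 1 | 1
1 | 1 | 0 | 1
1 | 1 | 1 | 1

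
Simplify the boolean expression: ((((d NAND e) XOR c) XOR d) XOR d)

By XOR self-cancellation ((E XOR v) XOR v = E):
= ((d NAND e) XOR c)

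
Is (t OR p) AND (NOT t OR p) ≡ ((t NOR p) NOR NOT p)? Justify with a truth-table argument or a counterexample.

Yes, they are equivalent — the two output columns agree on all 4 assignments:
t | p | Expression 1 | Expression 2
-----------------------------------
0 | 0 | 0 | 0
0 | 1 | 1 | 1
1 | 0 | 0 | 0
1 | 1 | 1 | 1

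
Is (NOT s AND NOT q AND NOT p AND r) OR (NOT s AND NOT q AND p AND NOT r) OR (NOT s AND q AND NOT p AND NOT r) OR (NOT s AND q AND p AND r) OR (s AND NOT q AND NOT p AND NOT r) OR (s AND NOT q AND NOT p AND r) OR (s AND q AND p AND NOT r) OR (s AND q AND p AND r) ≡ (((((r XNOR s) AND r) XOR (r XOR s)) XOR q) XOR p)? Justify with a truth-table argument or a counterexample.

Yes, they are equivalent — the two output columns agree on all 16 assignments:
s | q | p | r | Expression 1 | Expression 2
-------------------------------------------
0 | 0 | 0 | 0 | 0 | 0
0 | 0 | 0 | 1 | 1 | 1
0 | 0 | 1 | 0 | 1 | 1
0 | 0 | 1 | 1 | 0 | 0
0 | 1 | 0 | 0 | 1 | 1
0 | 1 | 0 | 1 | 0 | 0
0 | 1 | 1 | 0 | 0 | 0
0 | 1 | 1 | 1 | 1 | 1
1 | 0 | 0 | 0 | 1 | 1
1 | 0 | 0 | 1 | 1 | 1
1 | 0 | 1 | 0 | 0 | 0
1 | 0 | 1 | 1 | 0 | 0
1 | 1 | 0 | 0 | 0 | 0
1 | 1 | 0 | 1 | 0 | 0
1 | 1 | 1 | 0 | 1 | 1
1 | 1 | 1 | 1 | 1 | 1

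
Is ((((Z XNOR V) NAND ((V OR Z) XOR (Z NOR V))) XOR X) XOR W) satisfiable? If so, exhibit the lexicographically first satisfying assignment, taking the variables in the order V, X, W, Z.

V=0, X=0, W=0, Z=1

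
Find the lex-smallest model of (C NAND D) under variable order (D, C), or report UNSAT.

D=0, C=0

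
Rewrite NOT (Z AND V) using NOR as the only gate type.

(((Z NOR Z) NOR (V NOR V)) NOR ((Z NOR Z) NOR (V NOR V)))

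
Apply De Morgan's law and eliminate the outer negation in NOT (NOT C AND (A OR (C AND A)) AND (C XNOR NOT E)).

C OR NOT (A OR (C AND A)) OR NOT (C XNOR NOT E)
De Morgan's: NOT(AND of terms) = OR of negations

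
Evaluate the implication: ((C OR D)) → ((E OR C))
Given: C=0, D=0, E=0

Antecedent ((C OR D)) = 0; consequent ((E OR C)) = 0.
0 → 0 = 1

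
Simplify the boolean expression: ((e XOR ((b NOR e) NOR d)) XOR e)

By XOR self-cancellation ((E XOR v) XOR v = E):
= ((b NOR e) NOR d)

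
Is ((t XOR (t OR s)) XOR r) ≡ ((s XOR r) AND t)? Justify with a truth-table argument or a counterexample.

No. Counterexample: with t=0, r=0, s=1, Expression 1 = 1 but Expression 2 = 0.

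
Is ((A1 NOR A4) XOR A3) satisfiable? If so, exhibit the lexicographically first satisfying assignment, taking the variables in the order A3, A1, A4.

A3=0, A1=0, A4=0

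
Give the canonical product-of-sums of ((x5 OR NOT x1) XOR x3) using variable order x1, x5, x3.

ΠM(1, 3, 4, 7) = (x1 OR x5 OR NOT x3) AND (x1 OR NOT x5 OR NOT x3) AND (NOT x1 OR x5 OR x3) AND (NOT x1 OR NOT x5 OR NOT x3)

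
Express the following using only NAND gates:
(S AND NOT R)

((S NAND (R NAND R)) NAND (S NAND (R NAND R)))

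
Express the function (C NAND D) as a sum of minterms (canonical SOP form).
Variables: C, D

Σm(0, 1, 2) = (NOT C AND NOT D) OR (NOT C AND D) OR (C AND NOT D)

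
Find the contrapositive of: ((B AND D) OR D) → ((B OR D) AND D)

Contrapositive: NOT ((B OR D) AND D) → NOT ((B AND D) OR D)
Note: A statement and its contrapositive are logically equivalent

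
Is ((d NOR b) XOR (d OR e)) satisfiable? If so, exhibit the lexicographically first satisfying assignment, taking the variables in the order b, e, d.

b=0, e=0, d=0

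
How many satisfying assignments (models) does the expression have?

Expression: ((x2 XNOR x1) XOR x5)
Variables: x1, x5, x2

Satisfying assignments: (0,0,0), (0,1,1), (1,0,1), (1,1,0)
Count: 4 out of 8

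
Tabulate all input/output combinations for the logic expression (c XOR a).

a | c | Output
--------------
0 | 0 | 0
0 | 1 | 1
1 | 0 | 1
1 | 1 | 0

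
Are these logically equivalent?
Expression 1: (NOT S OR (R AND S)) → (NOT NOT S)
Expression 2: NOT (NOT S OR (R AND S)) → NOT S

No, Inverse is not equivalent to original (counterexample: R=0, S=0)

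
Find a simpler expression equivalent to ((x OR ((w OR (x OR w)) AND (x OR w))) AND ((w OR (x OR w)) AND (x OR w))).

By absorption (E AND (E OR v) = E) then absorption (E AND (E OR v) = E):
= (x OR w)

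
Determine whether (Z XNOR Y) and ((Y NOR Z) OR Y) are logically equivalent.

No. Counterexample: with Z=0, Y=1, Expression 1 = 0 but Expression 2 = 1.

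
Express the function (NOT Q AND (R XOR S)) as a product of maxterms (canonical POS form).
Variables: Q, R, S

ΠM(0, 3, 4, 5, 6, 7) = (Q OR R OR S) AND (Q OR NOT R OR NOT S) AND (NOT Q OR R OR S) AND (NOT Q OR R OR NOT S) AND (NOT Q OR NOT R OR S) AND (NOT Q OR NOT R OR NOT S)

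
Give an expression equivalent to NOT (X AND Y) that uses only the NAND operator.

(((X NAND Y) NAND (X NAND Y)) NAND ((X NAND Y) NAND (X NAND Y)))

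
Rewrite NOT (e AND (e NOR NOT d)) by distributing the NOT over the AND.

NOT e OR NOT (e NOR NOT d)
De Morgan's: NOT(AND of terms) = OR of negations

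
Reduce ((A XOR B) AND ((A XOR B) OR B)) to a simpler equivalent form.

By absorption (E AND (E OR v) = E):
= (A XOR B)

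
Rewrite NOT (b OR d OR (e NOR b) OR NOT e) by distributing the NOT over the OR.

NOT b AND NOT d AND NOT (e NOR b) AND e
De Morgan's: NOT(OR of terms) = AND of negations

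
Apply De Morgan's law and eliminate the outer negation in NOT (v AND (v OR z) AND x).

NOT v OR NOT (v OR z) OR NOT x
De Morgan's: NOT(AND of terms) = OR of negations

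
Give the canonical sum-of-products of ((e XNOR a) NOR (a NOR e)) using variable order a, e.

Σm(1, 2) = (NOT a AND e) OR (a AND NOT e)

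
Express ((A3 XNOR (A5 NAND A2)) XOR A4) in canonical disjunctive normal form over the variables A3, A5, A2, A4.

(NOT A3 AND NOT A5 AND NOT A2 AND A4) OR (NOT A3 AND NOT A5 AND A2 AND A4) OR (NOT A3 AND A5 AND NOT A2 AND A4) OR (NOT A3 AND A5 AND A2 AND NOT A4) OR (A3 AND NOT A5 AND NOT A2 AND NOT A4) OR (A3 AND NOT A5 AND A2 AND NOT A4) OR (A3 AND A5 AND NOT A2 AND NOT A4) OR (A3 AND A5 AND A2 AND A4)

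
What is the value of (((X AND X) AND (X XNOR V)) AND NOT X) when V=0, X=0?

Substituting: (((0 AND 0) AND (0 XNOR 0)) AND NOT 0)
= 0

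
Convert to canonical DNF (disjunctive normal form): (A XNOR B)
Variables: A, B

(NOT A AND NOT B) OR (A AND B)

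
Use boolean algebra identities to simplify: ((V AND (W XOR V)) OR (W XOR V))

By absorption (E OR (E AND v) = E):
= (W XOR V)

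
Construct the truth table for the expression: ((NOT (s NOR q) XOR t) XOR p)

q | t | p | s | Output
----------------------
0 | 0 | 0 | 0 | 0
0 | 0 | 0 | 1 | 1
0 | 0 | 1 | 0 | 1
0 | 0 | 1 | 1 | 0
0 | 1 | 0 | 0 | 1
0 | 1 | 0 | 1 | 0
0 | 1 | 1 | 0 | 0
0 | 1 | 1 | 1 | 1
1 | 0 | 0 | 0 | 1
1 | 0 | 0 | 1 | 1
1 | 0 | 1 | 0 | 0
1 | 0 | 1 | 1 | 0
1 | 1 | 0 | 0 | 0
1 | 1 | 0 | 1 | 0
1 | 1 | 1 | 0 | 1
1 | 1 | 1 | 1 | 1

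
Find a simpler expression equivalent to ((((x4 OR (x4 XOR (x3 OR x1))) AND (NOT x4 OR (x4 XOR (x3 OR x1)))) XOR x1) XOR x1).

By XOR self-cancellation ((E XOR v) XOR v = E) then distribution ((E OR v) AND (E OR NOT v) = E):
= (x4 XOR (x3 OR x1))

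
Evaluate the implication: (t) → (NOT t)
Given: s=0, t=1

Antecedent (t) = 1; consequent (NOT t) = 0.
1 → 0 = 0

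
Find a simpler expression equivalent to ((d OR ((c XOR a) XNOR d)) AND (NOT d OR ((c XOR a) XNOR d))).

By distribution ((E OR v) AND (E OR NOT v) = E):
= ((c XOR a) XNOR d)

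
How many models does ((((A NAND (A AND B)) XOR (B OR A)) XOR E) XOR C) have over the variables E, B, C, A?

Satisfying assignments: (0,0,0,0), (0,0,1,1), (0,1,0,1), (0,1,1,0), (1,0,0,1), (1,0,1,0), (1,1,0,0), (1,1,1,1)
Count: 8 out of 16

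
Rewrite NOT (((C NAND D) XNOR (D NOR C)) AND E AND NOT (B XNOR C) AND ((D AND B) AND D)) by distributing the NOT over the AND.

NOT ((C NAND D) XNOR (D NOR C)) OR NOT E OR (B XNOR C) OR NOT ((D AND B) AND D)
De Morgan's: NOT(AND of terms) = OR of negations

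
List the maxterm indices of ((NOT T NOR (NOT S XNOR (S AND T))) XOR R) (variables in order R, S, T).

ΠM(0, 2, 5, 7) = (R OR S OR T) AND (R OR NOT S OR T) AND (NOT R OR S OR NOT T) AND (NOT R OR NOT S OR NOT T)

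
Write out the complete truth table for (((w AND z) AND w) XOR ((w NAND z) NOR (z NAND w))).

w | z | Output
--------------
0 | 0 | 0
0 | 1 | 0
1 | 0 | 0
1 | 1 | 0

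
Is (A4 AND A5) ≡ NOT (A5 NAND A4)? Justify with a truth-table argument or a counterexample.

Yes, they are equivalent — the two output columns agree on all 4 assignments:
A4 | A5 | Expression 1 | Expression 2
-------------------------------------
0 | 0 | 0 | 0
0 | 1 | 0 | 0
1 | 0 | 0 | 0
1 | 1 | 1 | 1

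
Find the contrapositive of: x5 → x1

Contrapositive: NOT x1 → NOT x5
Note: A statement and its contrapositive are logically equivalent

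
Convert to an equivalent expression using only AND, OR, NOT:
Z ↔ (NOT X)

(Z AND (NOT X)) OR (NOT Z AND X)
(Biconditional = both true or both false)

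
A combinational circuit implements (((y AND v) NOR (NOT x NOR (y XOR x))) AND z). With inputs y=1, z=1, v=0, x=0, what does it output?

Substituting: (((1 AND 0) NOR (NOT 0 NOR (1 XOR 0))) AND 1)
= 1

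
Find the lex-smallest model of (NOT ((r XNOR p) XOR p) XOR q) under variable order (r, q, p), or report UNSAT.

r=0, q=1, p=0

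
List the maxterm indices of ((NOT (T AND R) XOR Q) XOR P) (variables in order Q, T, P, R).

ΠM(2, 3, 5, 6, 8, 9, 12, 15) = (Q OR T OR NOT P OR R) AND (Q OR T OR NOT P OR NOT R) AND (Q OR NOT T OR P OR NOT R) AND (Q OR NOT T OR NOT P OR R) AND (NOT Q OR T OR P OR R) AND (NOT Q OR T OR P OR NOT R) AND (NOT Q OR NOT T OR P OR R) AND (NOT Q OR NOT T OR NOT P OR NOT R)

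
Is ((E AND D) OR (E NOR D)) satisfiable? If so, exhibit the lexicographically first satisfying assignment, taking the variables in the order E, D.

E=0, D=0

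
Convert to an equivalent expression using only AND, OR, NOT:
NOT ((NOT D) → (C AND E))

(NOT D) AND NOT (C AND E)
(Negated implication: NOT(A → B) = A AND NOT B)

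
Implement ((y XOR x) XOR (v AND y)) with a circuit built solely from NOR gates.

((((((((y NOR x) NOR (y NOR x)) NOR ((y NOR x) NOR (y NOR x))) NOR ((((y NOR y) NOR (x NOR x)) NOR ((y NOR y) NOR (x NOR x))) NOR (((y NOR y) NOR (x NOR x)) NOR ((y NOR y) NOR (x NOR x))))) NOR ((v NOR v) NOR (y NOR y))) NOR (((((y NOR x) NOR (y NOR x)) NOR ((y NOR x) NOR (y NOR x))) NOR ((((y NOR y) NOR (x NOR x)) NOR ((y NOR y) NOR (x NOR x))) NOR (((y NOR y) NOR (x NOR x)) NOR ((y NOR y) NOR (x NOR x))))) NOR ((v NOR v) NOR (y NOR y)))) NOR ((((((y NOR x) NOR (y NOR x)) NOR ((y NOR x) NOR (y NOR x))) NOR ((((y NOR y) NOR (x NOR x)) NOR ((y NOR y) NOR (x NOR x))) NOR (((y NOR y) NOR (x NOR x)) NOR ((y NOR y) NOR (x NOR x))))) NOR ((v NOR v) NOR (y NOR y))) NOR (((((y NOR x) NOR (y NOR x)) NOR ((y NOR x) NOR (y NOR x))) NOR ((((y NOR y) NOR (x NOR x)) NOR ((y NOR y) NOR (x NOR x))) NOR (((y NOR y) NOR (x NOR x)) NOR ((y NOR y) NOR (x NOR x))))) NOR ((v NOR v) NOR (y NOR y))))) NOR ((((((((y NOR x) NOR (y NOR x)) NOR ((y NOR x) NOR (y NOR x))) NOR ((((y NOR y) NOR (x NOR x)) NOR ((y NOR y) NOR (x NOR x))) NOR (((y NOR y) NOR (x NOR x)) NOR ((y NOR y) NOR (x NOR x))))) NOR ((((y NOR x) NOR (y NOR x)) NOR ((y NOR x) NOR (y NOR x))) NOR ((((y NOR y) NOR (x NOR x)) NOR ((y NOR y) NOR (x NOR x))) NOR (((y NOR y) NOR (x NOR x)) NOR ((y NOR y) NOR (x NOR x)))))) NOR (((v NOR v) NOR (y NOR y)) NOR ((v NOR v) NOR (y NOR y)))) NOR ((((((y NOR x) NOR (y NOR x)) NOR ((y NOR x) NOR (y NOR x))) NOR ((((y NOR y) NOR (x NOR x)) NOR ((y NOR y) NOR (x NOR x))) NOR (((y NOR y) NOR (x NOR x)) NOR ((y NOR y) NOR (x NOR x))))) NOR ((((y NOR x) NOR (y NOR x)) NOR ((y NOR x) NOR (y NOR x))) NOR ((((y NOR y) NOR (x NOR x)) NOR ((y NOR y) NOR (x NOR x))) NOR (((y NOR y) NOR (x NOR x)) NOR ((y NOR y) NOR (x NOR x)))))) NOR (((v NOR v) NOR (y NOR y)) NOR ((v NOR v) NOR (y NOR y))))) NOR (((((((y NOR x) NOR (y NOR x)) NOR ((y NOR x) NOR (y NOR x))) NOR ((((y NOR y) NOR (x NOR x)) NOR ((y NOR y) NOR (x NOR x))) NOR (((y NOR y) NOR (x NOR x)) NOR ((y NOR y) NOR (x NOR x))))) NOR ((((y NOR x) NOR (y NOR x)) NOR ((y NOR x) NOR (y NOR x))) NOR ((((y NOR y) NOR (x NOR x)) NOR ((y NOR y) NOR (x NOR x))) NOR (((y NOR y) NOR (x NOR x)) NOR ((y NOR y) NOR (x NOR x)))))) NOR (((v NOR v) NOR (y NOR y)) NOR ((v NOR v) NOR (y NOR y)))) NOR ((((((y NOR x) NOR (y NOR x)) NOR ((y NOR x) NOR (y NOR x))) NOR ((((y NOR y) NOR (x NOR x)) NOR ((y NOR y) NOR (x NOR x))) NOR (((y NOR y) NOR (x NOR x)) NOR ((y NOR y) NOR (x NOR x))))) NOR ((((y NOR x) NOR (y NOR x)) NOR ((y NOR x) NOR (y NOR x))) NOR ((((y NOR y) NOR (x NOR x)) NOR ((y NOR y) NOR (x NOR x))) NOR (((y NOR y) NOR (x NOR x)) NOR ((y NOR y) NOR (x NOR x)))))) NOR (((v NOR v) NOR (y NOR y)) NOR ((v NOR v) NOR (y NOR y)))))))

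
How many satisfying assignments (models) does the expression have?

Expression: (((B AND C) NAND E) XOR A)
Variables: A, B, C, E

Satisfying assignments: (0,0,0,0), (0,0,0,1), (0,0,1,0), (0,0,1,1), (0,1,0,0), (0,1,0,1), (0,1,1,0), (1,1,1,1)
Count: 8 out of 16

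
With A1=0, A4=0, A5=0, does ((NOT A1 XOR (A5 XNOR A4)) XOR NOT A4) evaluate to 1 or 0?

Substituting: ((NOT 0 XOR (0 XNOR 0)) XOR NOT 0)
= 1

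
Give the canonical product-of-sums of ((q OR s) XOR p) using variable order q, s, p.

ΠM(0, 3, 5, 7) = (q OR s OR p) AND (q OR NOT s OR NOT p) AND (NOT q OR s OR NOT p) AND (NOT q OR NOT s OR NOT p)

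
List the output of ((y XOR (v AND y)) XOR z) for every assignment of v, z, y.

v | z | y | Output
------------------
0 | 0 | 0 | 0
0 | 0 | 1 | 1
0 | 1 | 0 | 1
0 | 1 | 1 | 0
1 | 0 | 0 | 0
1 | 0 | 1 | 0
1 | 1 | 0 | 1
1 | 1 | 1 | 1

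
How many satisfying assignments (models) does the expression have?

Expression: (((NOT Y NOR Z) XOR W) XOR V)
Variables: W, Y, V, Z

Satisfying assignments: (0,0,1,0), (0,0,1,1), (0,1,0,0), (0,1,1,1), (1,0,0,0), (1,0,0,1), (1,1,0,1), (1,1,1,0)
Count: 8 out of 16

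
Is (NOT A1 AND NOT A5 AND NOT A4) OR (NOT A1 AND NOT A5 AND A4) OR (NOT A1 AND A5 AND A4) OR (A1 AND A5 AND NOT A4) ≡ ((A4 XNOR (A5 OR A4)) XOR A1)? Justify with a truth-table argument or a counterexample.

Yes, they are equivalent — the two output columns agree on all 8 assignments:
A1 | A5 | A4 | Expression 1 | Expression 2
------------------------------------------
0 | 0 | 0 | 1 | 1
0 | 0 | 1 | 1 | 1
0 | 1 | 0 | 0 | 0
0 | 1 | 1 | 1 | 1
1 | 0 | 0 | 0 | 0
1 | 0 | 1 | 0 | 0
1 | 1 | 0 | 1 | 1
1 | 1 | 1 | 0 | 0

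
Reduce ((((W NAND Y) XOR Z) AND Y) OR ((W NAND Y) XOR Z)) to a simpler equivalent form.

By absorption (E OR (E AND v) = E):
= ((W NAND Y) XOR Z)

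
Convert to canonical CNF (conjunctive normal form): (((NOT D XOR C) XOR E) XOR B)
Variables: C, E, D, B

(C OR E OR D OR NOT B) AND (C OR E OR NOT D OR B) AND (C OR NOT E OR D OR B) AND (C OR NOT E OR NOT D OR NOT B) AND (NOT C OR E OR D OR B) AND (NOT C OR E OR NOT D OR NOT B) AND (NOT C OR NOT E OR D OR NOT B) AND (NOT C OR NOT E OR NOT D OR B)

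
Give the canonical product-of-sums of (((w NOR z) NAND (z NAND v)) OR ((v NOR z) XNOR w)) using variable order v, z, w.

ΠM(0) = (v OR z OR w)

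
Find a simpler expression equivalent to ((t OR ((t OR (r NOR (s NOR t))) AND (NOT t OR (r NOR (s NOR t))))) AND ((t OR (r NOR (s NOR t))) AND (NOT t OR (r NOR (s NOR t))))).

By absorption (E AND (E OR v) = E) then distribution ((E OR v) AND (E OR NOT v) = E):
= (r NOR (s NOR t))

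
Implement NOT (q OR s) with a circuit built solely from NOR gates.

(((q NOR s) NOR (q NOR s)) NOR ((q NOR s) NOR (q NOR s)))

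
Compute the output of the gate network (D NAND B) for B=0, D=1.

Substituting: (1 NAND 0)
= 1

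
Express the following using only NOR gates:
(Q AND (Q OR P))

((Q NOR Q) NOR (((Q NOR P) NOR (Q NOR P)) NOR ((Q NOR P) NOR (Q NOR P))))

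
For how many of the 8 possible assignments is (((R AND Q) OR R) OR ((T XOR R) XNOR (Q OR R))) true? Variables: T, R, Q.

Satisfying assignments: (0,0,0), (0,1,0), (0,1,1), (1,0,1), (1,1,0), (1,1,1)
Count: 6 out of 8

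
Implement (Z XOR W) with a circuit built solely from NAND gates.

((Z NAND (Z NAND W)) NAND (W NAND (Z NAND W)))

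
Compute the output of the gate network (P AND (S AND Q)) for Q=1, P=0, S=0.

Substituting: (0 AND (0 AND 1))
= 0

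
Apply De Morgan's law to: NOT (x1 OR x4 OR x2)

NOT x1 AND NOT x4 AND NOT x2
De Morgan's: NOT(OR of terms) = AND of negations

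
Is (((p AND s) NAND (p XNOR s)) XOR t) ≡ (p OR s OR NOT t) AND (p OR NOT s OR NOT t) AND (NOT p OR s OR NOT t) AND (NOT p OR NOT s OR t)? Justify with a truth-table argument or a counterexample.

Yes, they are equivalent — the two output columns agree on all 8 assignments:
p | s | t | Expression 1 | Expression 2
---------------------------------------
0 | 0 | 0 | 1 | 1
0 | 0 | 1 | 0 | 0
0 | 1 | 0 | 1 | 1
0 | 1 | 1 | 0 | 0
1 | 0 | 0 | 1 | 1
1 | 0 | 1 | 0 | 0
1 | 1 | 0 | 0 | 0
1 | 1 | 1 | 1 | 1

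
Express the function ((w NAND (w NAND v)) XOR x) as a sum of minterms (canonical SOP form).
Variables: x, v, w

Σm(0, 2, 3, 5) = (NOT x AND NOT v AND NOT w) OR (NOT x AND v AND NOT w) OR (NOT x AND v AND w) OR (x AND NOT v AND w)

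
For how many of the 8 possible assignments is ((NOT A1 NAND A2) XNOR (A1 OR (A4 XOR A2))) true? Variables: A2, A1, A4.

Satisfying assignments: (0,0,1), (0,1,0), (0,1,1), (1,0,1), (1,1,0), (1,1,1)
Count: 6 out of 8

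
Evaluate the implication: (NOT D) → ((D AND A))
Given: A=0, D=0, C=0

Antecedent (NOT D) = 1; consequent ((D AND A)) = 0.
1 → 0 = 0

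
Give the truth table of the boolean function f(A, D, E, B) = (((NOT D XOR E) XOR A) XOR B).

A | D | E | B | Output
----------------------
0 | 0 | 0 | 0 | 1
0 | 0 | 0 | 1 | 0
0 | 0 | 1 | 0 | 0
0 | 0 | 1 | 1 | 1
0 | 1 | 0 | 0 | 0
0 | 1 | 0 | 1 | 1
0 | 1 | 1 | 0 | 1
0 | 1 | 1 | 1 | 0
1 | 0 | 0 | 0 | 0
1 | 0 | 0 | 1 | 1
1 | 0 | 1 | 0 | 1
1 | 0 | 1 | 1 | 0
1 | 1 | 0 | 0 | 1
1 | 1 | 0 | 1 | 0
1 | 1 | 1 | 0 | 0
1 | 1 | 1 | 1 | 1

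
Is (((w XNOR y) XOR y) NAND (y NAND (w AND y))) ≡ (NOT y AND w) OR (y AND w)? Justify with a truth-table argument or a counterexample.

Yes, they are equivalent — the two output columns agree on all 4 assignments:
y | w | Expression 1 | Expression 2
-----------------------------------
0 | 0 | 0 | 0
0 | 1 | 1 | 1
1 | 0 | 0 | 0
1 | 1 | 1 | 1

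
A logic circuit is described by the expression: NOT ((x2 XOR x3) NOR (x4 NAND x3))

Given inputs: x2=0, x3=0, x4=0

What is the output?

Substituting: NOT ((0 XOR 0) NOR (0 NAND 0))
= 1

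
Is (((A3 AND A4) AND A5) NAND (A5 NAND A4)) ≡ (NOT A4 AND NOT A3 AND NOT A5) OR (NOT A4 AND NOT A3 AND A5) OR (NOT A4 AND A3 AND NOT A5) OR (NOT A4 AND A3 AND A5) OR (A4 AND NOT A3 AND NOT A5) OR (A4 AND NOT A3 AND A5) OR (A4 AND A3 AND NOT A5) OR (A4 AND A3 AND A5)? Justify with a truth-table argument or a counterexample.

Yes, they are equivalent — the two output columns agree on all 8 assignments:
A4 | A3 | A5 | Expression 1 | Expression 2
------------------------------------------
0 | 0 | 0 | 1 | 1
0 | 0 | 1 | 1 | 1
0 | 1 | 0 | 1 | 1
0 | 1 | 1 | 1 | 1
1 | 0 | 0 | 1 | 1
1 | 0 | 1 | 1 | 1
1 | 1 | 0 | 1 | 1
1 | 1 | 1 | 1 | 1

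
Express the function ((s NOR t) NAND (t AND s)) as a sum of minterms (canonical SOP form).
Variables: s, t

Σm(0, 1, 2, 3) = (NOT s AND NOT t) OR (NOT s AND t) OR (s AND NOT t) OR (s AND t)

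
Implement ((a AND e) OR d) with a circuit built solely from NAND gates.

((((a NAND e) NAND (a NAND e)) NAND ((a NAND e) NAND (a NAND e))) NAND (d NAND d))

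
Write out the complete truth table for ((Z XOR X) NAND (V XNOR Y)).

V | Z | Y | X | Output
----------------------
0 | 0 | 0 | 0 | 1
0 | 0 | 0 | 1 | 0
0 | 0 | 1 | 0 | 1
0 | 0 | 1 | 1 | 1
0 | 1 | 0 | 0 | 0
0 | 1 | 0 | 1 | 1
0 | 1 | 1 | 0 | 1
0 | 1 | 1 | 1 | 1
1 | 0 | 0 | 0 | 1
1 | 0 | 0 | 1 | 1
1 | 0 | 1 | 0 | 1
1 | 0 | 1 | 1 | 0
1 | 1 | 0 | 0 | 1
1 | 1 | 0 | 1 | 1
1 | 1 | 1 | 0 | 0
1 | 1 | 1 | 1 | 1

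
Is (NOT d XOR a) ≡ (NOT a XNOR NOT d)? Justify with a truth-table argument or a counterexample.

Yes, they are equivalent — the two output columns agree on all 4 assignments:
d | a | Expression 1 | Expression 2
-----------------------------------
0 | 0 | 1 | 1
0 | 1 | 0 | 0
1 | 0 | 0 | 0
1 | 1 | 1 | 1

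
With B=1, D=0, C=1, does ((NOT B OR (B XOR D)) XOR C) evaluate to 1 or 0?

Substituting: ((NOT 1 OR (1 XOR 0)) XOR 1)
= 0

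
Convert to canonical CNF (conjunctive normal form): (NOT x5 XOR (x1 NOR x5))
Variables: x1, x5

(x1 OR x5) AND (x1 OR NOT x5) AND (NOT x1 OR NOT x5)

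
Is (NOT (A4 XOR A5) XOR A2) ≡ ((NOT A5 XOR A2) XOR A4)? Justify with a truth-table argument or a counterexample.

Yes, they are equivalent — the two output columns agree on all 8 assignments:
A5 | A2 | A4 | Expression 1 | Expression 2
------------------------------------------
0 | 0 | 0 | 1 | 1
0 | 0 | 1 | 0 | 0
0 | 1 | 0 | 0 | 0
0 | 1 | 1 | 1 | 1
1 | 0 | 0 | 0 | 0
1 | 0 | 1 | 1 | 1
1 | 1 | 0 | 1 | 1
1 | 1 | 1 | 0 | 0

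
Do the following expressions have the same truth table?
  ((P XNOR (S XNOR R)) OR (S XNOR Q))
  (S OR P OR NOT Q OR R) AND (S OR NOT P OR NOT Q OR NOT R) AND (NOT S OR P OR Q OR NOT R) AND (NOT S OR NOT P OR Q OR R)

Yes, they are equivalent — the two output columns agree on all 16 assignments:
S | P | Q | R | Expression 1 | Expression 2
-------------------------------------------
0 | 0 | 0 | 0 | 1 | 1
0 | 0 | 0 | 1 | 1 | 1
0 | 0 | 1 | 0 | 0 | 0
0 | 0 | 1 | 1 | 1 | 1
0 | 1 | 0 | 0 | 1 | 1
0 | 1 | 0 | 1 | 1 | 1
0 | 1 | 1 | 0 | 1 | 1
0 | 1 | 1 | 1 | 0 | 0
1 | 0 | 0 | 0 | 1 | 1
1 | 0 | 0 | 1 | 0 | 0
1 | 0 | 1 | 0 | 1 | 1
1 | 0 | 1 | 1 | 1 | 1
1 | 1 | 0 | 0 | 0 | 0
1 | 1 | 0 | 1 | 1 | 1
1 | 1 | 1 | 0 | 1 | 1
1 | 1 | 1 | 1 | 1 | 1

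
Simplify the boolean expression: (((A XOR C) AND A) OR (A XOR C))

By absorption (E OR (E AND v) = E):
= (A XOR C)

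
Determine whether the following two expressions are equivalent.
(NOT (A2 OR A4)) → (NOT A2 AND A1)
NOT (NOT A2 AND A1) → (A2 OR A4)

Yes, Contrapositive is always equivalent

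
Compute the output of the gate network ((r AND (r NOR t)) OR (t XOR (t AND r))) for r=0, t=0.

Substituting: ((0 AND (0 NOR 0)) OR (0 XOR (0 AND 0)))
= 0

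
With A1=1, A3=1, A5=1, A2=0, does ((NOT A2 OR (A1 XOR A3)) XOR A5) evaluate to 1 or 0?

Substituting: ((NOT 0 OR (1 XOR 1)) XOR 1)
= 0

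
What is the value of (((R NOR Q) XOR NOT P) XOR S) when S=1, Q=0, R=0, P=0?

Substituting: (((0 NOR 0) XOR NOT 0) XOR 1)
= 1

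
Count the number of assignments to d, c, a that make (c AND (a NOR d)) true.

Satisfying assignments: (0,1,0)
Count: 1 out of 8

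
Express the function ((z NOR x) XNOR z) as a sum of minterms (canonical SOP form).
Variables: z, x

Σm(1) = (NOT z AND x)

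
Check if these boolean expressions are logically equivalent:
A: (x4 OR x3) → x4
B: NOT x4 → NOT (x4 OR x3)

Yes, Contrapositive is always equivalent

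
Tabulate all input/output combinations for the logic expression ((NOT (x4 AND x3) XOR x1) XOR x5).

x1 | x3 | x5 | x4 | Output
--------------------------
0 | 0 | 0 | 0 | 1
0 | 0 | 0 | 1 | 1
0 | 0 | 1 | 0 | 0
0 | 0 | 1 | 1 | 0
0 | 1 | 0 | 0 | 1
0 | 1 | 0 | 1 | 0
0 | 1 | 1 | 0 | 0
0 | 1 | 1 | 1 | 1
1 | 0 | 0 | 0 | 0
1 | 0 | 0 | 1 | 0
1 | 0 | 1 | 0 | 1
1 | 0 | 1 | 1 | 1
1 | 1 | 0 | 0 | 0
1 | 1 | 0 | 1 | 1
1 | 1 | 1 | 0 | 1
1 | 1 | 1 | 1 | 0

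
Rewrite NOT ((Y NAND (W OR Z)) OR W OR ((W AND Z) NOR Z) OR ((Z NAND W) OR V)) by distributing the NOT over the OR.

NOT (Y NAND (W OR Z)) AND NOT W AND NOT ((W AND Z) NOR Z) AND NOT ((Z NAND W) OR V)
De Morgan's: NOT(OR of terms) = AND of negations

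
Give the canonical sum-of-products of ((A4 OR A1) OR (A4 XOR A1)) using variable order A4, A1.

Σm(1, 2, 3) = (NOT A4 AND A1) OR (A4 AND NOT A1) OR (A4 AND A1)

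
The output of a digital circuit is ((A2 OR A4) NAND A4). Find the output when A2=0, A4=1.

Substituting: ((0 OR 1) NAND 1)
= 0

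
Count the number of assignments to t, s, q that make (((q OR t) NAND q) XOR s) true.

Satisfying assignments: (0,0,0), (0,1,1), (1,0,0), (1,1,1)
Count: 4 out of 8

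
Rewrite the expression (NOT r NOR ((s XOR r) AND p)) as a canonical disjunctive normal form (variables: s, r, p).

(NOT s AND r AND NOT p) OR (s AND r AND NOT p) OR (s AND r AND p)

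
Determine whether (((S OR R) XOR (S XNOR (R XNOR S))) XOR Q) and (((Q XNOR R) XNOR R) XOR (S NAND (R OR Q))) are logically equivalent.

No. Counterexample: with Q=0, R=0, S=0, Expression 1 = 0 but Expression 2 = 1.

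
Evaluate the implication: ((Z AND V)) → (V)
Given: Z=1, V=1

Antecedent ((Z AND V)) = 1; consequent (V) = 1.
1 → 1 = 1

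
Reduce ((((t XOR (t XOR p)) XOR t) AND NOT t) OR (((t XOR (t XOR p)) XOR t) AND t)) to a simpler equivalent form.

By distribution ((E AND v) OR (E AND NOT v) = E) then XOR self-cancellation ((E XOR v) XOR v = E):
= (t XOR p)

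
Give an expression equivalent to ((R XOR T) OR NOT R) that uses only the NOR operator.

((((((R NOR T) NOR (R NOR T)) NOR ((R NOR T) NOR (R NOR T))) NOR ((((R NOR R) NOR (T NOR T)) NOR ((R NOR R) NOR (T NOR T))) NOR (((R NOR R) NOR (T NOR T)) NOR ((R NOR R) NOR (T NOR T))))) NOR (R NOR R)) NOR (((((R NOR T) NOR (R NOR T)) NOR ((R NOR T) NOR (R NOR T))) NOR ((((R NOR R) NOR (T NOR T)) NOR ((R NOR R) NOR (T NOR T))) NOR (((R NOR R) NOR (T NOR T)) NOR ((R NOR R) NOR (T NOR T))))) NOR (R NOR R)))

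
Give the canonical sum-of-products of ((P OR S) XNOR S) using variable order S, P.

Σm(0, 2, 3) = (NOT S AND NOT P) OR (S AND NOT P) OR (S AND P)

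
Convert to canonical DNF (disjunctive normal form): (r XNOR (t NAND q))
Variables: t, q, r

(NOT t AND NOT q AND r) OR (NOT t AND q AND r) OR (t AND NOT q AND r) OR (t AND q AND NOT r)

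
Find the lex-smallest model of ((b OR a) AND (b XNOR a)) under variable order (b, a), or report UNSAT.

b=1, a=1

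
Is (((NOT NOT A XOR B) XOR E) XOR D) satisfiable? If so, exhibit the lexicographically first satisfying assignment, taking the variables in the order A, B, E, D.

A=0, B=0, E=0, D=1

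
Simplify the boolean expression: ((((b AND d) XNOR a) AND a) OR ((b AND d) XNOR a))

By absorption (E OR (E AND v) = E):
= ((b AND d) XNOR a)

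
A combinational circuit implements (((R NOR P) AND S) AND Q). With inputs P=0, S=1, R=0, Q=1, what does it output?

Substituting: (((0 NOR 0) AND 1) AND 1)
= 1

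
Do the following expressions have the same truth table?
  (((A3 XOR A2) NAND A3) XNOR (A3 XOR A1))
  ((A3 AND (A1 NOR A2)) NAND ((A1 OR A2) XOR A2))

No. Counterexample: with A2=0, A3=0, A1=0, Expression 1 = 0 but Expression 2 = 1.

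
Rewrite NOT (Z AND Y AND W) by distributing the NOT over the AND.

NOT Z OR NOT Y OR NOT W
De Morgan's: NOT(AND of terms) = OR of negations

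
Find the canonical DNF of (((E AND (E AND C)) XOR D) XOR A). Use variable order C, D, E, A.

(NOT C AND NOT D AND NOT E AND A) OR (NOT C AND NOT D AND E AND A) OR (NOT C AND D AND NOT E AND NOT A) OR (NOT C AND D AND E AND NOT A) OR (C AND NOT D AND NOT E AND A) OR (C AND NOT D AND E AND NOT A) OR (C AND D AND NOT E AND NOT A) OR (C AND D AND E AND A)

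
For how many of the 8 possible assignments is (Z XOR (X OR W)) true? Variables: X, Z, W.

Satisfying assignments: (0,0,1), (0,1,0), (1,0,0), (1,0,1)
Count: 4 out of 8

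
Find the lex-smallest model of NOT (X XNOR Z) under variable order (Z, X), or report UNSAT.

Z=0, X=1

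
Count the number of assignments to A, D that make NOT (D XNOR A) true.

Satisfying assignments: (0,1), (1,0)
Count: 2 out of 4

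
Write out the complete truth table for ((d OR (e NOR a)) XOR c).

a | d | c | e | Output
----------------------
0 | 0 | 0 | 0 | 1
0 | 0 | 0 | 1 | 0
0 | 0 | 1 | 0 | 0
0 | 0 | 1 | 1 | 1
0 | 1 | 0 | 0 | 1
0 | 1 | 0 | 1 | 1
0 | 1 | 1 | 0 | 0
0 | 1 | 1 | 1 | 0
1 | 0 | 0 | 0 | 0
1 | 0 | 0 | 1 | 0
1 | 0 | 1 | 0 | 1
1 | 0 | 1 | 1 | 1
1 | 1 | 0 | 0 | 1
1 | 1 | 0 | 1 | 1
1 | 1 | 1 | 0 | 0
1 | 1 | 1 | 1 | 0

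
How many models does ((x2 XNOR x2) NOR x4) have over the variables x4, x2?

No assignment satisfies the expression.
Count: 0 out of 4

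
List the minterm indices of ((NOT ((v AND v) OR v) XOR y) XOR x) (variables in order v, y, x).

Σm(0, 3, 5, 6) = (NOT v AND NOT y AND NOT x) OR (NOT v AND y AND x) OR (v AND NOT y AND x) OR (v AND y AND NOT x)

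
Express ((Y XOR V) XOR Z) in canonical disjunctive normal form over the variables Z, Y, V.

(NOT Z AND NOT Y AND V) OR (NOT Z AND Y AND NOT V) OR (Z AND NOT Y AND NOT V) OR (Z AND Y AND V)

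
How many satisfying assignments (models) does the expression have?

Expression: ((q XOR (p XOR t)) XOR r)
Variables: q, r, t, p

Satisfying assignments: (0,0,0,1), (0,0,1,0), (0,1,0,0), (0,1,1,1), (1,0,0,0), (1,0,1,1), (1,1,0,1), (1,1,1,0)
Count: 8 out of 16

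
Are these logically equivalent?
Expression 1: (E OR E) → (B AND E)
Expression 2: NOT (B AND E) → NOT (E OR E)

Yes, Contrapositive is always equivalent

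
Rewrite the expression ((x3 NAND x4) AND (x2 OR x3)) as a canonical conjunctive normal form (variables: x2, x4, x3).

(x2 OR x4 OR x3) AND (x2 OR NOT x4 OR x3) AND (x2 OR NOT x4 OR NOT x3) AND (NOT x2 OR NOT x4 OR NOT x3)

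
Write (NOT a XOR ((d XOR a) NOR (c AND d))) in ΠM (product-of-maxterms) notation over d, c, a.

ΠM(0, 1, 2, 3, 7) = (d OR c OR a) AND (d OR c OR NOT a) AND (d OR NOT c OR a) AND (d OR NOT c OR NOT a) AND (NOT d OR NOT c OR NOT a)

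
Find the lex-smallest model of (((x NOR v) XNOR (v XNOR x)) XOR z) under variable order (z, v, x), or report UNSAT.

z=0, v=0, x=0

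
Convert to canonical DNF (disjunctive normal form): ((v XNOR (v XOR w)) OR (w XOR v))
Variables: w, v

(NOT w AND NOT v) OR (NOT w AND v) OR (w AND NOT v)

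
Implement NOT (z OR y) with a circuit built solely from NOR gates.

(((z NOR y) NOR (z NOR y)) NOR ((z NOR y) NOR (z NOR y)))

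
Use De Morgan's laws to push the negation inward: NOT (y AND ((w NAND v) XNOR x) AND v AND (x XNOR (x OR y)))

NOT y OR NOT ((w NAND v) XNOR x) OR NOT v OR NOT (x XNOR (x OR y))
De Morgan's: NOT(AND of terms) = OR of negations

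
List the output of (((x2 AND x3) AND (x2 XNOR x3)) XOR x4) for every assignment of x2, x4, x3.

x2 | x4 | x3 | Output
---------------------
0 | 0 | 0 | 0
0 | 0 | 1 | 0
0 | 1 | 0 | 1
0 | 1 | 1 | 1
1 | 0 | 0 | 0
1 | 0 | 1 | 1
1 | 1 | 0 | 1
1 | 1 | 1 | 0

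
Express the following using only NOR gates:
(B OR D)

((B NOR D) NOR (B NOR D))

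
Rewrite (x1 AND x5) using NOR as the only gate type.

((x1 NOR x1) NOR (x5 NOR x5))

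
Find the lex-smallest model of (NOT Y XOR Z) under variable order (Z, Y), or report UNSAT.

Z=0, Y=0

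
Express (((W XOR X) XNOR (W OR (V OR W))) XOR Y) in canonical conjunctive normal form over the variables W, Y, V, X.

(W OR Y OR V OR NOT X) AND (W OR Y OR NOT V OR X) AND (W OR NOT Y OR V OR X) AND (W OR NOT Y OR NOT V OR NOT X) AND (NOT W OR Y OR V OR NOT X) AND (NOT W OR Y OR NOT V OR NOT X) AND (NOT W OR NOT Y OR V OR X) AND (NOT W OR NOT Y OR NOT V OR X)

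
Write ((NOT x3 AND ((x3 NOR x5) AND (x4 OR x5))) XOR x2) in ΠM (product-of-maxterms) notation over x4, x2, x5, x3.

ΠM(0, 1, 2, 3, 9, 10, 11, 12) = (x4 OR x2 OR x5 OR x3) AND (x4 OR x2 OR x5 OR NOT x3) AND (x4 OR x2 OR NOT x5 OR x3) AND (x4 OR x2 OR NOT x5 OR NOT x3) AND (NOT x4 OR x2 OR x5 OR NOT x3) AND (NOT x4 OR x2 OR NOT x5 OR x3) AND (NOT x4 OR x2 OR NOT x5 OR NOT x3) AND (NOT x4 OR NOT x2 OR x5 OR x3)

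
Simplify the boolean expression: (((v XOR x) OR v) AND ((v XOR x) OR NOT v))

By distribution ((E OR v) AND (E OR NOT v) = E):
= (v XOR x)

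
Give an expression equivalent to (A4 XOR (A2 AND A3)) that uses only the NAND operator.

((A4 NAND (A4 NAND ((A2 NAND A3) NAND (A2 NAND A3)))) NAND (((A2 NAND A3) NAND (A2 NAND A3)) NAND (A4 NAND ((A2 NAND A3) NAND (A2 NAND A3)))))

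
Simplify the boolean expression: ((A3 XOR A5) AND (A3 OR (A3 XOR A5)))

By absorption (E AND (E OR v) = E):
= (A3 XOR A5)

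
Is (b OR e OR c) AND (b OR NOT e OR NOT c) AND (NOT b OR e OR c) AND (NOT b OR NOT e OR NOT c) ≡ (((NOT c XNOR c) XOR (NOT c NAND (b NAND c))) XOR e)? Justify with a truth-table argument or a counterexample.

Yes, they are equivalent — the two output columns agree on all 8 assignments:
b | e | c | Expression 1 | Expression 2
---------------------------------------
0 | 0 | 0 | 0 | 0
0 | 0 | 1 | 1 | 1
0 | 1 | 0 | 1 | 1
0 | 1 | 1 | 0 | 0
1 | 0 | 0 | 0 | 0
1 | 0 | 1 | 1 | 1
1 | 1 | 0 | 1 | 1
1 | 1 | 1 | 0 | 0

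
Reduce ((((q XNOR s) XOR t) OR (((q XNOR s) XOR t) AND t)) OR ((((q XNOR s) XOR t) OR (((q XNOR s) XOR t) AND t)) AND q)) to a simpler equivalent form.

By absorption (E OR (E AND v) = E) then absorption (E OR (E AND v) = E):
= ((q XNOR s) XOR t)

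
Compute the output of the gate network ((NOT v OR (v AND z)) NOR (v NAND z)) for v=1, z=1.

Substituting: ((NOT 1 OR (1 AND 1)) NOR (1 NAND 1))
= 0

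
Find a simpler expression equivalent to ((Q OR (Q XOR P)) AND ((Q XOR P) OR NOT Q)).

By distribution ((E OR v) AND (E OR NOT v) = E):
= (Q XOR P)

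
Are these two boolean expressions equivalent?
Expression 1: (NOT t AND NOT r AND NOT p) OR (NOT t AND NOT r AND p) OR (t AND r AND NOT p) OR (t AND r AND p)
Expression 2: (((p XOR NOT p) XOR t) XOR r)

Yes, they are equivalent — the two output columns agree on all 8 assignments:
t | r | p | Expression 1 | Expression 2
---------------------------------------
0 | 0 | 0 | 1 | 1
0 | 0 | 1 | 1 | 1
0 | 1 | 0 | 0 | 0
0 | 1 | 1 | 0 | 0
1 | 0 | 0 | 0 | 0
1 | 0 | 1 | 0 | 0
1 | 1 | 0 | 1 | 1
1 | 1 | 1 | 1 | 1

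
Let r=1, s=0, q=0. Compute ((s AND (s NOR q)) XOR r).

Substituting: ((0 AND (0 NOR 0)) XOR 1)
= 1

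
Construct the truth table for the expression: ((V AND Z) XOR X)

Z | X | V | Output
------------------
0 | 0 | 0 | 0
0 | 0 | 1 | 0
0 | 1 | 0 | 1
0 | 1 | 1 | 1
1 | 0 | 0 | 0
1 | 0 | 1 | 1
1 | 1 | 0 | 1
1 | 1 | 1 | 0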